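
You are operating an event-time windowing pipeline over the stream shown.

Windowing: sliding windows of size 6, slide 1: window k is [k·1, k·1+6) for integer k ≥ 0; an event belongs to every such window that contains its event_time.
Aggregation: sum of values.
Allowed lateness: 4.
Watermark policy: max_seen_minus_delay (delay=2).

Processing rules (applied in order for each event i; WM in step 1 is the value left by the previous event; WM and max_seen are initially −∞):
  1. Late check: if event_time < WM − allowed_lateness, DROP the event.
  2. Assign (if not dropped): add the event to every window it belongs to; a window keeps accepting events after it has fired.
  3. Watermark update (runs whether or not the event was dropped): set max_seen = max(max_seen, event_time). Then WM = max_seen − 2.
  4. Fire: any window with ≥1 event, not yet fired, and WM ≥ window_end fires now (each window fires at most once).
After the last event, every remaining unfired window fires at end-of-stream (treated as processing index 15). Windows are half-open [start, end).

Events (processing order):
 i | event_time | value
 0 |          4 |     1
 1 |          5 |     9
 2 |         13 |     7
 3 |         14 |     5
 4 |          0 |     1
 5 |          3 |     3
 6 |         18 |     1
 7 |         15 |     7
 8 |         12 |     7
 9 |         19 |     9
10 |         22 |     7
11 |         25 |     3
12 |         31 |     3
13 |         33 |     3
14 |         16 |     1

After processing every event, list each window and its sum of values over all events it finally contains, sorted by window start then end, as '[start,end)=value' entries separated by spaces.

[0,6)=10 [1,7)=10 [2,8)=10 [3,9)=10 [4,10)=10 [5,11)=9 [7,13)=7 [8,14)=14 [9,15)=19 [10,16)=26 [11,17)=26 [12,18)=26 [13,19)=20 [14,20)=22 [15,21)=17 [16,22)=10 [17,23)=17 [18,24)=17 [19,25)=16 [20,26)=10 [21,27)=10 [22,28)=10 [23,29)=3 [24,30)=3 [25,31)=3 [26,32)=3 [27,33)=3 [28,34)=6 [29,35)=6 [30,36)=6 [31,37)=6 [32,38)=3 [33,39)=3

i=0 t=4 v=1: → [4,10),[3,9),[2,8),[1,7),[0,6); WM=2
i=1 t=5 v=9: → [5,11),[4,10),[3,9),[2,8),[1,7),[0,6); WM=3
i=2 t=13 v=7: → [13,19),[12,18),[11,17),[10,16),[9,15),[8,14); WM=11; [0,6) fires=10 [1,7) fires=10 [2,8) fires=10 [3,9) fires=10 [4,10) fires=10 [5,11) fires=9
i=3 t=14 v=5: → [14,20),[13,19),[12,18),[11,17),[10,16),[9,15); WM=12
i=4 t=0 v=1: DROP (t<12-4); WM=12
i=5 t=3 v=3: DROP (t<12-4); WM=12
i=6 t=18 v=1: → [18,24),[17,23),[16,22),[15,21),[14,20),[13,19); WM=16; [8,14) fires=7 [9,15) fires=12 [10,16) fires=12
i=7 t=15 v=7: → [15,21),[14,20),[13,19),[12,18),[11,17),[10,16); WM=16
i=8 t=12 v=7: → [12,18),[11,17),[10,16),[9,15),[8,14),[7,13); WM=16; [7,13) fires=7
i=9 t=19 v=9: → [19,25),[18,24),[17,23),[16,22),[15,21),[14,20); WM=17; [11,17) fires=26
i=10 t=22 v=7: → [22,28),[21,27),[20,26),[19,25),[18,24),[17,23); WM=20; [12,18) fires=26 [13,19) fires=20 [14,20) fires=22
i=11 t=25 v=3: → [25,31),[24,30),[23,29),[22,28),[21,27),[20,26); WM=23; [15,21) fires=17 [16,22) fires=10 [17,23) fires=17
i=12 t=31 v=3: → [31,37),[30,36),[29,35),[28,34),[27,33),[26,32); WM=29; [18,24) fires=17 [19,25) fires=16 [20,26) fires=10 [21,27) fires=10 [22,28) fires=10 [23,29) fires=3
i=13 t=33 v=3: → [33,39),[32,38),[31,37),[30,36),[29,35),[28,34); WM=31; [24,30) fires=3 [25,31) fires=3
i=14 t=16 v=1: DROP (t<31-4); WM=31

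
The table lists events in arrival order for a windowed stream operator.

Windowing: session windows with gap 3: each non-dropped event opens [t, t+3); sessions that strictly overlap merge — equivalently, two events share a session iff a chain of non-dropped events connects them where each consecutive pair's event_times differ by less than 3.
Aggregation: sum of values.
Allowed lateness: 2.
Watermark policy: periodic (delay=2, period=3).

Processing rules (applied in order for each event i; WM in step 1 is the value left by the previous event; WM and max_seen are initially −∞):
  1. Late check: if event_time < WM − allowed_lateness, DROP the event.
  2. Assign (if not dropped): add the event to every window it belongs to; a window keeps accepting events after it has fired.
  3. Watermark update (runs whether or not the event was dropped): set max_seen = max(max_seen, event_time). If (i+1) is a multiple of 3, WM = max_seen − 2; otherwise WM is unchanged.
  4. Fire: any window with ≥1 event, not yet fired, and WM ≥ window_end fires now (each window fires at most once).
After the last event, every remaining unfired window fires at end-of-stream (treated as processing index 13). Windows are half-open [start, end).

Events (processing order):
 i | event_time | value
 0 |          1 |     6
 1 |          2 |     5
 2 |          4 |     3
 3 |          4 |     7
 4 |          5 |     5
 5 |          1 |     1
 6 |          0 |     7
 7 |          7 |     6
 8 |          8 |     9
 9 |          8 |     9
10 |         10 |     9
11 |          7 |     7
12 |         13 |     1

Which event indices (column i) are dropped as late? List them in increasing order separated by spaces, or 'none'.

6

i=0 t=1 v=6: → [1,4); WM=−∞
i=1 t=2 v=5: → [1,5); WM=−∞
i=2 t=4 v=3: → [1,7); WM=2
i=3 t=4 v=7: → [1,7); WM=2
i=4 t=5 v=5: → [1,8); WM=2
i=5 t=1 v=1: → [1,8); WM=3
i=6 t=0 v=7: DROP (t<3-2); WM=3
i=7 t=7 v=6: → [1,10); WM=3
i=8 t=8 v=9: → [1,11); WM=6
i=9 t=8 v=9: → [1,11); WM=6
i=10 t=10 v=9: → [1,13); WM=6
i=11 t=7 v=7: → [1,13); WM=8
i=12 t=13 v=1: → [13,16); WM=8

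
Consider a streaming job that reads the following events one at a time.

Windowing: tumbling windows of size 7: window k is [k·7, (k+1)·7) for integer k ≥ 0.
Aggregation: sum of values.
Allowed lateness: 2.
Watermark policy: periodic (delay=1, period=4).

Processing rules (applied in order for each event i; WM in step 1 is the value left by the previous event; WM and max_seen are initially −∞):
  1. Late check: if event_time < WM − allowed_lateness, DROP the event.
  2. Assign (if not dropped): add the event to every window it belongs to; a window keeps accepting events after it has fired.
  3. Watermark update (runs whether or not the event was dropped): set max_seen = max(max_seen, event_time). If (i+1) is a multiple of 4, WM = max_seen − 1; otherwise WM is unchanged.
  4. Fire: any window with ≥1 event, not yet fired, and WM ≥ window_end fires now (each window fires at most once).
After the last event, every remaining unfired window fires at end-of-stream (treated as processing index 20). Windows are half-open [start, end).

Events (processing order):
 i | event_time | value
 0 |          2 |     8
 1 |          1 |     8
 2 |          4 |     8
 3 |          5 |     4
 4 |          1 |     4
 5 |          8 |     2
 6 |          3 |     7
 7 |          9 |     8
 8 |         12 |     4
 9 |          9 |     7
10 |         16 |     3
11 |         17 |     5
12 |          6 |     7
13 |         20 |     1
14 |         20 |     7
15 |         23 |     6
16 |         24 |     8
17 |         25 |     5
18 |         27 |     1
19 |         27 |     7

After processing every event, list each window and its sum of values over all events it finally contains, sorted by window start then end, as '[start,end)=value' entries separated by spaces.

[0,7)=35 [7,14)=21 [14,21)=16 [21,28)=27

i=0 t=2 v=8: → [0,7); WM=−∞
i=1 t=1 v=8: → [0,7); WM=−∞
i=2 t=4 v=8: → [0,7); WM=−∞
i=3 t=5 v=4: → [0,7); WM=4
i=4 t=1 v=4: DROP (t<4-2); WM=4
i=5 t=8 v=2: → [7,14); WM=4
i=6 t=3 v=7: → [0,7); WM=4
i=7 t=9 v=8: → [7,14); WM=8; [0,7) fires=35
i=8 t=12 v=4: → [7,14); WM=8
i=9 t=9 v=7: → [7,14); WM=8
i=10 t=16 v=3: → [14,21); WM=8
i=11 t=17 v=5: → [14,21); WM=16; [7,14) fires=21
i=12 t=6 v=7: DROP (t<16-2); WM=16
i=13 t=20 v=1: → [14,21); WM=16
i=14 t=20 v=7: → [14,21); WM=16
i=15 t=23 v=6: → [21,28); WM=22; [14,21) fires=16
i=16 t=24 v=8: → [21,28); WM=22
i=17 t=25 v=5: → [21,28); WM=22
i=18 t=27 v=1: → [21,28); WM=22
i=19 t=27 v=7: → [21,28); WM=26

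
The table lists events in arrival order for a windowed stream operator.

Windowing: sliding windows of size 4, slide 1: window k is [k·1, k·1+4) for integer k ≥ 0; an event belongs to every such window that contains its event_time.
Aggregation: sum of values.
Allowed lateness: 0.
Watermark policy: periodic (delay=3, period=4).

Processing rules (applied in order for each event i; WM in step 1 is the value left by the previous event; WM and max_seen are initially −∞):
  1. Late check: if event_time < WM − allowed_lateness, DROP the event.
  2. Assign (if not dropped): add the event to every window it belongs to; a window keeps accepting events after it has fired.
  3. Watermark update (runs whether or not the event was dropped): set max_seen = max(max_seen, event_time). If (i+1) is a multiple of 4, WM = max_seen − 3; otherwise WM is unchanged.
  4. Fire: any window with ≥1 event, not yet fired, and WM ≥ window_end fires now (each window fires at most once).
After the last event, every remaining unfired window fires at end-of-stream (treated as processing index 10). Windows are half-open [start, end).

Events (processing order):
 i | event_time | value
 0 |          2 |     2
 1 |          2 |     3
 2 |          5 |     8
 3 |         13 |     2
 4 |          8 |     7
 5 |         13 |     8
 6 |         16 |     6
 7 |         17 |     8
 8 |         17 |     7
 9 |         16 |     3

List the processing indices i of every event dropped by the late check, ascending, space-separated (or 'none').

i=0 t=2 v=2: → [2,6),[1,5),[0,4); WM=−∞
i=1 t=2 v=3: → [2,6),[1,5),[0,4); WM=−∞
i=2 t=5 v=8: → [5,9),[4,8),[3,7),[2,6); WM=−∞
i=3 t=13 v=2: → [13,17),[12,16),[11,15),[10,14); WM=10; [0,4) fires=5 [1,5) fires=5 [2,6) fires=13 [3,7) fires=8 [4,8) fires=8 [5,9) fires=8
i=4 t=8 v=7: DROP (t<10-0); WM=10
i=5 t=13 v=8: → [13,17),[12,16),[11,15),[10,14); WM=10
i=6 t=16 v=6: → [16,20),[15,19),[14,18),[13,17); WM=10
i=7 t=17 v=8: → [17,21),[16,20),[15,19),[14,18); WM=14; [10,14) fires=10
i=8 t=17 v=7: → [17,21),[16,20),[15,19),[14,18); WM=14
i=9 t=16 v=3: → [16,20),[15,19),[14,18),[13,17); WM=14

4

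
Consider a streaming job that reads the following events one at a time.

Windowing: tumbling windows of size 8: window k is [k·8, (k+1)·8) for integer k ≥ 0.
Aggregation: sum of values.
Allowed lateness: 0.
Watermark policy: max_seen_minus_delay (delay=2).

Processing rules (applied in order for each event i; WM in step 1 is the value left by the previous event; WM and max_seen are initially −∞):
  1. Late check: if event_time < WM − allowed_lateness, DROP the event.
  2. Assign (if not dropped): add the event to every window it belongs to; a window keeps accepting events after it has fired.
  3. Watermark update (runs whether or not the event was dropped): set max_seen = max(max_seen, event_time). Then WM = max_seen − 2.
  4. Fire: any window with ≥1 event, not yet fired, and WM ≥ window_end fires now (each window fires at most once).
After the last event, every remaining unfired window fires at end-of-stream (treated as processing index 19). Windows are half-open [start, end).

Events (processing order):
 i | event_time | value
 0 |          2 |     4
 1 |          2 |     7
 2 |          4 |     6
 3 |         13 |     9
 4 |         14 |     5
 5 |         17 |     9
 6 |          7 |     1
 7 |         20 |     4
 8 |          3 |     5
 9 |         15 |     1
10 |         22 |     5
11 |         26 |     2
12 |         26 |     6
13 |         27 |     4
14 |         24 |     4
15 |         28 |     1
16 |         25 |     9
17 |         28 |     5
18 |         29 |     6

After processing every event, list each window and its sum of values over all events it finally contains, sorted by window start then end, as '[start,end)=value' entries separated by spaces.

i=0 t=2 v=4: → [0,8); WM=0
i=1 t=2 v=7: → [0,8); WM=0
i=2 t=4 v=6: → [0,8); WM=2
i=3 t=13 v=9: → [8,16); WM=11; [0,8) fires=17
i=4 t=14 v=5: → [8,16); WM=12
i=5 t=17 v=9: → [16,24); WM=15
i=6 t=7 v=1: DROP (t<15-0); WM=15
i=7 t=20 v=4: → [16,24); WM=18; [8,16) fires=14
i=8 t=3 v=5: DROP (t<18-0); WM=18
i=9 t=15 v=1: DROP (t<18-0); WM=18
i=10 t=22 v=5: → [16,24); WM=20
i=11 t=26 v=2: → [24,32); WM=24; [16,24) fires=18
i=12 t=26 v=6: → [24,32); WM=24
i=13 t=27 v=4: → [24,32); WM=25
i=14 t=24 v=4: DROP (t<25-0); WM=25
i=15 t=28 v=1: → [24,32); WM=26
i=16 t=25 v=9: DROP (t<26-0); WM=26
i=17 t=28 v=5: → [24,32); WM=26
i=18 t=29 v=6: → [24,32); WM=27

[0,8)=17 [8,16)=14 [16,24)=18 [24,32)=24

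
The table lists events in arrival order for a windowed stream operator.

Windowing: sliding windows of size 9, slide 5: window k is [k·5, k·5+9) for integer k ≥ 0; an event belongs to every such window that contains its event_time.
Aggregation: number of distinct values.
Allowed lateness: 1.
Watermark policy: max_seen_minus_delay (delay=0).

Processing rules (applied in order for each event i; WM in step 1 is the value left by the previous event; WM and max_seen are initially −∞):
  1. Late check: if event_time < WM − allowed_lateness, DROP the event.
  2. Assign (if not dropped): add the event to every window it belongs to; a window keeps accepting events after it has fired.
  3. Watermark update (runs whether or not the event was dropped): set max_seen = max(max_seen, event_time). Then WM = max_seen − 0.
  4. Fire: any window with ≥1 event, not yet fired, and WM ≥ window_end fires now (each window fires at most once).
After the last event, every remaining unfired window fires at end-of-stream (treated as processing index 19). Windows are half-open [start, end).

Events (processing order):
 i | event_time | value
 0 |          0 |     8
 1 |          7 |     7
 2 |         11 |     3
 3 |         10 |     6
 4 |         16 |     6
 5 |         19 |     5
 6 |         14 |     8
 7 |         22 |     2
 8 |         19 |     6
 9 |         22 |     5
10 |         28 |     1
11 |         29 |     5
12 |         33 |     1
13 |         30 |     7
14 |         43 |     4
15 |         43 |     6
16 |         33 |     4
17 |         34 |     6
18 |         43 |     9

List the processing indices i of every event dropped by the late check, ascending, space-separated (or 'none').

i=0 t=0 v=8: → [0,9); WM=0
i=1 t=7 v=7: → [5,14),[0,9); WM=7
i=2 t=11 v=3: → [10,19),[5,14); WM=11; [0,9) fires=2
i=3 t=10 v=6: → [10,19),[5,14); WM=11
i=4 t=16 v=6: → [15,24),[10,19); WM=16; [5,14) fires=3
i=5 t=19 v=5: → [15,24); WM=19; [10,19) fires=2
i=6 t=14 v=8: DROP (t<19-1); WM=19
i=7 t=22 v=2: → [20,29),[15,24); WM=22
i=8 t=19 v=6: DROP (t<22-1); WM=22
i=9 t=22 v=5: → [20,29),[15,24); WM=22
i=10 t=28 v=1: → [25,34),[20,29); WM=28; [15,24) fires=3
i=11 t=29 v=5: → [25,34); WM=29; [20,29) fires=3
i=12 t=33 v=1: → [30,39),[25,34); WM=33
i=13 t=30 v=7: DROP (t<33-1); WM=33
i=14 t=43 v=4: → [40,49),[35,44); WM=43; [25,34) fires=2 [30,39) fires=1
i=15 t=43 v=6: → [40,49),[35,44); WM=43
i=16 t=33 v=4: DROP (t<43-1); WM=43
i=17 t=34 v=6: DROP (t<43-1); WM=43
i=18 t=43 v=9: → [40,49),[35,44); WM=43

6 8 13 16 17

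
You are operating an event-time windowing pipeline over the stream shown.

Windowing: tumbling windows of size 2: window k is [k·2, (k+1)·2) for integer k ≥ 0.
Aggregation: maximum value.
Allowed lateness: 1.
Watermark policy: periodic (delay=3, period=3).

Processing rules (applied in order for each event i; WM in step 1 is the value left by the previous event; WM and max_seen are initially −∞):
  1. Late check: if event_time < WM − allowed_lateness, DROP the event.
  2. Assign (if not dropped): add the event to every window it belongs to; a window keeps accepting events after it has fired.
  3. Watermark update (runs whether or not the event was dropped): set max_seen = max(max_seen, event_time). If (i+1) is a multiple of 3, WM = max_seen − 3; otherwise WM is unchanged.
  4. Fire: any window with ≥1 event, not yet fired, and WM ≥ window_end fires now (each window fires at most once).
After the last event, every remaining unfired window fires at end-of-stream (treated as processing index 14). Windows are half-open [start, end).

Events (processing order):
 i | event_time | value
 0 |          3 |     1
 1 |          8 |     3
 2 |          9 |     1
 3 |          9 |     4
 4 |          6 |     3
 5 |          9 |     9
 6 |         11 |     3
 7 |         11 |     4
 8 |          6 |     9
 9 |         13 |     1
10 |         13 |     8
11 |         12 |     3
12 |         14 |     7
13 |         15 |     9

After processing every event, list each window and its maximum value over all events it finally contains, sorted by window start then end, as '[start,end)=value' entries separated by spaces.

i=0 t=3 v=1: → [2,4); WM=−∞
i=1 t=8 v=3: → [8,10); WM=−∞
i=2 t=9 v=1: → [8,10); WM=6; [2,4) fires=1
i=3 t=9 v=4: → [8,10); WM=6
i=4 t=6 v=3: → [6,8); WM=6
i=5 t=9 v=9: → [8,10); WM=6
i=6 t=11 v=3: → [10,12); WM=6
i=7 t=11 v=4: → [10,12); WM=6
i=8 t=6 v=9: → [6,8); WM=8; [6,8) fires=9
i=9 t=13 v=1: → [12,14); WM=8
i=10 t=13 v=8: → [12,14); WM=8
i=11 t=12 v=3: → [12,14); WM=10; [8,10) fires=9
i=12 t=14 v=7: → [14,16); WM=10
i=13 t=15 v=9: → [14,16); WM=10

[2,4)=1 [6,8)=9 [8,10)=9 [10,12)=4 [12,14)=8 [14,16)=9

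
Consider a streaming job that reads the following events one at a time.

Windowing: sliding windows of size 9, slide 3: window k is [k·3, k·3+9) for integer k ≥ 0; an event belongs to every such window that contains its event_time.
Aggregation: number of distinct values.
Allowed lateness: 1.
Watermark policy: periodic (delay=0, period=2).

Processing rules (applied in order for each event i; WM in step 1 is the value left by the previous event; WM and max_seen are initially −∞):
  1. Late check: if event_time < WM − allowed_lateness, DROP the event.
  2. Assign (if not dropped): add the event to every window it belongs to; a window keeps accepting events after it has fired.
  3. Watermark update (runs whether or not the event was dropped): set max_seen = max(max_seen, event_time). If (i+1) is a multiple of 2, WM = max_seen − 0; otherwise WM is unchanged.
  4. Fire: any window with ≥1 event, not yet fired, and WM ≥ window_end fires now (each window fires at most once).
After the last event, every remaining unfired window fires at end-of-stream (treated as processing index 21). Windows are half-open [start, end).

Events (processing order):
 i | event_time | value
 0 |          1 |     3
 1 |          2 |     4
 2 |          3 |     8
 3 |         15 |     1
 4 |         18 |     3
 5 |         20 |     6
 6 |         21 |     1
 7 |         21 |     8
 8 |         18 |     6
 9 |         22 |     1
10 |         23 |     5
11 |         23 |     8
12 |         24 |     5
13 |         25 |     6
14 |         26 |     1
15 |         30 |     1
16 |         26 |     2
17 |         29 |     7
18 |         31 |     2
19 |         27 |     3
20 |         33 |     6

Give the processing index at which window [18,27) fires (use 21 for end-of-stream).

i=0 t=1 v=3: → [0,9); WM=−∞
i=1 t=2 v=4: → [0,9); WM=2
i=2 t=3 v=8: → [3,12),[0,9); WM=2
i=3 t=15 v=1: → [15,24),[12,21),[9,18); WM=15; [0,9) fires=3 [3,12) fires=1
i=4 t=18 v=3: → [18,27),[15,24),[12,21); WM=15
i=5 t=20 v=6: → [18,27),[15,24),[12,21); WM=20; [9,18) fires=1
i=6 t=21 v=1: → [21,30),[18,27),[15,24); WM=20
i=7 t=21 v=8: → [21,30),[18,27),[15,24); WM=21; [12,21) fires=3
i=8 t=18 v=6: DROP (t<21-1); WM=21
i=9 t=22 v=1: → [21,30),[18,27),[15,24); WM=22
i=10 t=23 v=5: → [21,30),[18,27),[15,24); WM=22
i=11 t=23 v=8: → [21,30),[18,27),[15,24); WM=23
i=12 t=24 v=5: → [24,33),[21,30),[18,27); WM=23
i=13 t=25 v=6: → [24,33),[21,30),[18,27); WM=25; [15,24) fires=5
i=14 t=26 v=1: → [24,33),[21,30),[18,27); WM=25
i=15 t=30 v=1: → [30,39),[27,36),[24,33); WM=30; [18,27) fires=5 [21,30) fires=4
i=16 t=26 v=2: DROP (t<30-1); WM=30
i=17 t=29 v=7: → [27,36),[24,33),[21,30); WM=30
i=18 t=31 v=2: → [30,39),[27,36),[24,33); WM=30
i=19 t=27 v=3: DROP (t<30-1); WM=31
i=20 t=33 v=6: → [33,42),[30,39),[27,36); WM=31

15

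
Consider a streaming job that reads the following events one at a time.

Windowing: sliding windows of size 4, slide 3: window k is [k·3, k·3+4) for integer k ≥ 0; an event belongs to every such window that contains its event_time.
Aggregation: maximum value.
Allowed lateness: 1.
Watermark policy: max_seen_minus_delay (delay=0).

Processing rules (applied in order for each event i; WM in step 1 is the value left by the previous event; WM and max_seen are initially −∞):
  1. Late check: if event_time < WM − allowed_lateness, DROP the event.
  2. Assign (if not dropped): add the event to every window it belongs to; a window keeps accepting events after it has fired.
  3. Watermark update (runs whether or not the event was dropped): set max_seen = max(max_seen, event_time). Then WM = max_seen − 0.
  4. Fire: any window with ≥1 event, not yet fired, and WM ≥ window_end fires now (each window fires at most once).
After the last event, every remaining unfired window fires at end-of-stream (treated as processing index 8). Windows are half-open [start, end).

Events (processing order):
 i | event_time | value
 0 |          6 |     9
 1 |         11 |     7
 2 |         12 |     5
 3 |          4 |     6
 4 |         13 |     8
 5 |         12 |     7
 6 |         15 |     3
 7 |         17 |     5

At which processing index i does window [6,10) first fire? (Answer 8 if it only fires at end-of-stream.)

i=0 t=6 v=9: → [6,10),[3,7); WM=6
i=1 t=11 v=7: → [9,13); WM=11; [3,7) fires=9 [6,10) fires=9
i=2 t=12 v=5: → [12,16),[9,13); WM=12
i=3 t=4 v=6: DROP (t<12-1); WM=12
i=4 t=13 v=8: → [12,16); WM=13; [9,13) fires=7
i=5 t=12 v=7: → [12,16),[9,13); WM=13
i=6 t=15 v=3: → [15,19),[12,16); WM=15
i=7 t=17 v=5: → [15,19); WM=17; [12,16) fires=8

1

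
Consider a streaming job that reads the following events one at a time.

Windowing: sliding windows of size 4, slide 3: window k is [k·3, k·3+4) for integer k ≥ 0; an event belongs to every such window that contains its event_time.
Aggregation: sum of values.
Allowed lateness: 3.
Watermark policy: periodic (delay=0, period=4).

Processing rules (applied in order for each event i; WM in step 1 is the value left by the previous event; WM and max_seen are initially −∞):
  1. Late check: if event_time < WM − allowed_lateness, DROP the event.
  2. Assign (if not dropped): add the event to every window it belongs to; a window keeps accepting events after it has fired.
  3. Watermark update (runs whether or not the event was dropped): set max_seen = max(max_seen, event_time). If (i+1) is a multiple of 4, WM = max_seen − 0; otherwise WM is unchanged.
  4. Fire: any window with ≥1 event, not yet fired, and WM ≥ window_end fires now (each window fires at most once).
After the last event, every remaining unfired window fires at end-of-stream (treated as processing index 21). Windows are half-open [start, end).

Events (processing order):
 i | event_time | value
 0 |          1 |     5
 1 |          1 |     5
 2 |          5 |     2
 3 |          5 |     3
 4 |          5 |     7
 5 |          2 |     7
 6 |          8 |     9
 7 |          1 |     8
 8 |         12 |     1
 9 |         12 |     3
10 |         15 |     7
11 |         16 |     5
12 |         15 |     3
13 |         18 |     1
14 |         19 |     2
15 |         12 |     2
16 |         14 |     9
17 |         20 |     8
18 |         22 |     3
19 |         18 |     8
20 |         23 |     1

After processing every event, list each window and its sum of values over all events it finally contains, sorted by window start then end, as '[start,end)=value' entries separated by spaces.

i=0 t=1 v=5: → [0,4); WM=−∞
i=1 t=1 v=5: → [0,4); WM=−∞
i=2 t=5 v=2: → [3,7); WM=−∞
i=3 t=5 v=3: → [3,7); WM=5; [0,4) fires=10
i=4 t=5 v=7: → [3,7); WM=5
i=5 t=2 v=7: → [0,4); WM=5
i=6 t=8 v=9: → [6,10); WM=5
i=7 t=1 v=8: DROP (t<5-3); WM=8; [3,7) fires=12
i=8 t=12 v=1: → [12,16),[9,13); WM=8
i=9 t=12 v=3: → [12,16),[9,13); WM=8
i=10 t=15 v=7: → [15,19),[12,16); WM=8
i=11 t=16 v=5: → [15,19); WM=16; [6,10) fires=9 [9,13) fires=4 [12,16) fires=11
i=12 t=15 v=3: → [15,19),[12,16); WM=16
i=13 t=18 v=1: → [18,22),[15,19); WM=16
i=14 t=19 v=2: → [18,22); WM=16
i=15 t=12 v=2: DROP (t<16-3); WM=19; [15,19) fires=16
i=16 t=14 v=9: DROP (t<19-3); WM=19
i=17 t=20 v=8: → [18,22); WM=19
i=18 t=22 v=3: → [21,25); WM=19
i=19 t=18 v=8: → [18,22),[15,19); WM=22; [18,22) fires=19
i=20 t=23 v=1: → [21,25); WM=22

[0,4)=17 [3,7)=12 [6,10)=9 [9,13)=4 [12,16)=14 [15,19)=24 [18,22)=19 [21,25)=4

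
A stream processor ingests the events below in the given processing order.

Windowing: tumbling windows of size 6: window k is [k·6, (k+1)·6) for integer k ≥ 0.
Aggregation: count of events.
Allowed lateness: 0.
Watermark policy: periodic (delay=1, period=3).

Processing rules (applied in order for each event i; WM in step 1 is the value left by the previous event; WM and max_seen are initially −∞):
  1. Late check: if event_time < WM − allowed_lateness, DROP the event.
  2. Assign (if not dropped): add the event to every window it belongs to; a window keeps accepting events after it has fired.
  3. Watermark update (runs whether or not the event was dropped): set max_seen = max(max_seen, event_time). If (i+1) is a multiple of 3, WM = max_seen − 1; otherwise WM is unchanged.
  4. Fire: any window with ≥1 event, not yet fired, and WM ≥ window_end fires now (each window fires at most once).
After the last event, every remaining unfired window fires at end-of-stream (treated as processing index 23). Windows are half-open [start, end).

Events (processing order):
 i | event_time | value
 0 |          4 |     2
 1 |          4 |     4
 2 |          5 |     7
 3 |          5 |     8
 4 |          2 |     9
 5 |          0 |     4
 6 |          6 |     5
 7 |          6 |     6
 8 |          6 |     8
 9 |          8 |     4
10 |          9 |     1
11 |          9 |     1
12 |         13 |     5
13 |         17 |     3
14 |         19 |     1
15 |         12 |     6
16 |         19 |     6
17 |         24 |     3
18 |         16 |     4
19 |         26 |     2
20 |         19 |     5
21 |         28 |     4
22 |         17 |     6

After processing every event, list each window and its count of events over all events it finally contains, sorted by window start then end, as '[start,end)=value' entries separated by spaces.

i=0 t=4 v=2: → [0,6); WM=−∞
i=1 t=4 v=4: → [0,6); WM=−∞
i=2 t=5 v=7: → [0,6); WM=4
i=3 t=5 v=8: → [0,6); WM=4
i=4 t=2 v=9: DROP (t<4-0); WM=4
i=5 t=0 v=4: DROP (t<4-0); WM=4
i=6 t=6 v=5: → [6,12); WM=4
i=7 t=6 v=6: → [6,12); WM=4
i=8 t=6 v=8: → [6,12); WM=5
i=9 t=8 v=4: → [6,12); WM=5
i=10 t=9 v=1: → [6,12); WM=5
i=11 t=9 v=1: → [6,12); WM=8; [0,6) fires=4
i=12 t=13 v=5: → [12,18); WM=8
i=13 t=17 v=3: → [12,18); WM=8
i=14 t=19 v=1: → [18,24); WM=18; [6,12) fires=6 [12,18) fires=2
i=15 t=12 v=6: DROP (t<18-0); WM=18
i=16 t=19 v=6: → [18,24); WM=18
i=17 t=24 v=3: → [24,30); WM=23
i=18 t=16 v=4: DROP (t<23-0); WM=23
i=19 t=26 v=2: → [24,30); WM=23
i=20 t=19 v=5: DROP (t<23-0); WM=25; [18,24) fires=2
i=21 t=28 v=4: → [24,30); WM=25
i=22 t=17 v=6: DROP (t<25-0); WM=25

[0,6)=4 [6,12)=6 [12,18)=2 [18,24)=2 [24,30)=3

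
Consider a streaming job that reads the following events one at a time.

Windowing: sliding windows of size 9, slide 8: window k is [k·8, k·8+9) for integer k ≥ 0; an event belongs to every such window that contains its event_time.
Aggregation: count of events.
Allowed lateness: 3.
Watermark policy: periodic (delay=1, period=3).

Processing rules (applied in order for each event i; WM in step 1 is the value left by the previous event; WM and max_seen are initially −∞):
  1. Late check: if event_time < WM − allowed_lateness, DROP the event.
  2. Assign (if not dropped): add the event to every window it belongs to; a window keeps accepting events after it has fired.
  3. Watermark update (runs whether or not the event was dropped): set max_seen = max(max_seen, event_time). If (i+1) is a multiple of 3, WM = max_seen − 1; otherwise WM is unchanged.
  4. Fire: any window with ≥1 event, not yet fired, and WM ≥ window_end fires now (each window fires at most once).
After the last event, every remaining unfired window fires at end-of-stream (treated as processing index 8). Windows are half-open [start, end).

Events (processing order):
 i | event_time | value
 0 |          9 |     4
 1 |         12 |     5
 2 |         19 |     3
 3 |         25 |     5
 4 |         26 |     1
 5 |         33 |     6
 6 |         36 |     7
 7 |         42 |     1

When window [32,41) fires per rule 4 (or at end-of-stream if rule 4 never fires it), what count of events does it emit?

i=0 t=9 v=4: → [8,17); WM=−∞
i=1 t=12 v=5: → [8,17); WM=−∞
i=2 t=19 v=3: → [16,25); WM=18; [8,17) fires=2
i=3 t=25 v=5: → [24,33); WM=18
i=4 t=26 v=1: → [24,33); WM=18
i=5 t=33 v=6: → [32,41); WM=32; [16,25) fires=1
i=6 t=36 v=7: → [32,41); WM=32
i=7 t=42 v=1: → [40,49); WM=32

2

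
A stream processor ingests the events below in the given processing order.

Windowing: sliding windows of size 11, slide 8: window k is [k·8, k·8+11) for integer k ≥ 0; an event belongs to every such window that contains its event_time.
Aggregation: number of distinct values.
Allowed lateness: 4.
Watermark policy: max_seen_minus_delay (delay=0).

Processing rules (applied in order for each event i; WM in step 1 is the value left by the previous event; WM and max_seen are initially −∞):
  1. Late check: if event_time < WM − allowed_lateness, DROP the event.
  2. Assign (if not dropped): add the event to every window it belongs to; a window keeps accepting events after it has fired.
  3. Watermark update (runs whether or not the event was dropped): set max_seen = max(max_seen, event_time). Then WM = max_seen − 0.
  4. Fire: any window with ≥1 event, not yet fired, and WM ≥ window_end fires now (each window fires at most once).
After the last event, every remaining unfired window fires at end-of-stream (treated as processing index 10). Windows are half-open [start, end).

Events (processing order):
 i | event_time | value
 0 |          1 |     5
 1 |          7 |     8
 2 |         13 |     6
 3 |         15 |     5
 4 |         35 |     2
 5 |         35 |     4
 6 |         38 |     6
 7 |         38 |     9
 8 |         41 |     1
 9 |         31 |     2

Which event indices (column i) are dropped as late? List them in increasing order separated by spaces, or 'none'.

i=0 t=1 v=5: → [0,11); WM=1
i=1 t=7 v=8: → [0,11); WM=7
i=2 t=13 v=6: → [8,19); WM=13; [0,11) fires=2
i=3 t=15 v=5: → [8,19); WM=15
i=4 t=35 v=2: → [32,43); WM=35; [8,19) fires=2
i=5 t=35 v=4: → [32,43); WM=35
i=6 t=38 v=6: → [32,43); WM=38
i=7 t=38 v=9: → [32,43); WM=38
i=8 t=41 v=1: → [40,51),[32,43); WM=41
i=9 t=31 v=2: DROP (t<41-4); WM=41

9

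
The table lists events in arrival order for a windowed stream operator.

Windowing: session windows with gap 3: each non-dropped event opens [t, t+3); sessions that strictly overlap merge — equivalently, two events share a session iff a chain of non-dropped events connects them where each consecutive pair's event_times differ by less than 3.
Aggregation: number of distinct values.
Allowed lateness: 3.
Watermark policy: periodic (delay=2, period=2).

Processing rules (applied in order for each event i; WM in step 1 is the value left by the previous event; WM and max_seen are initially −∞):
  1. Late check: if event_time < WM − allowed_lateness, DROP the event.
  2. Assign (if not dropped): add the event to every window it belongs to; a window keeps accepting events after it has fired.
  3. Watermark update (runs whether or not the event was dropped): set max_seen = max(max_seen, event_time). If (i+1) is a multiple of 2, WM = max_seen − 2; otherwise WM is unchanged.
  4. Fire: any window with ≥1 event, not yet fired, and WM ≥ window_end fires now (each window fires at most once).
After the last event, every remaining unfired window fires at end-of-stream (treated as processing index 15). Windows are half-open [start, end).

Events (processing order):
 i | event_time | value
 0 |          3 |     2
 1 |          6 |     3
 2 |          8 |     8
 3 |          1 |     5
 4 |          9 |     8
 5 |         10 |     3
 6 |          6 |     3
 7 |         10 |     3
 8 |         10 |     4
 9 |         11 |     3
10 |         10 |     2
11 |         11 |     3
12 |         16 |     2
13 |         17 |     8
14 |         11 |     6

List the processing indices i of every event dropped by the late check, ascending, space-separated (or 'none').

i=0 t=3 v=2: → [3,6); WM=−∞
i=1 t=6 v=3: → [6,9); WM=4
i=2 t=8 v=8: → [6,11); WM=4
i=3 t=1 v=5: → [1,6); WM=6
i=4 t=9 v=8: → [6,12); WM=6
i=5 t=10 v=3: → [6,13); WM=8
i=6 t=6 v=3: → [6,13); WM=8
i=7 t=10 v=3: → [6,13); WM=8
i=8 t=10 v=4: → [6,13); WM=8
i=9 t=11 v=3: → [6,14); WM=9
i=10 t=10 v=2: → [6,14); WM=9
i=11 t=11 v=3: → [6,14); WM=9
i=12 t=16 v=2: → [16,19); WM=9
i=13 t=17 v=8: → [16,20); WM=15
i=14 t=11 v=6: DROP (t<15-3); WM=15

14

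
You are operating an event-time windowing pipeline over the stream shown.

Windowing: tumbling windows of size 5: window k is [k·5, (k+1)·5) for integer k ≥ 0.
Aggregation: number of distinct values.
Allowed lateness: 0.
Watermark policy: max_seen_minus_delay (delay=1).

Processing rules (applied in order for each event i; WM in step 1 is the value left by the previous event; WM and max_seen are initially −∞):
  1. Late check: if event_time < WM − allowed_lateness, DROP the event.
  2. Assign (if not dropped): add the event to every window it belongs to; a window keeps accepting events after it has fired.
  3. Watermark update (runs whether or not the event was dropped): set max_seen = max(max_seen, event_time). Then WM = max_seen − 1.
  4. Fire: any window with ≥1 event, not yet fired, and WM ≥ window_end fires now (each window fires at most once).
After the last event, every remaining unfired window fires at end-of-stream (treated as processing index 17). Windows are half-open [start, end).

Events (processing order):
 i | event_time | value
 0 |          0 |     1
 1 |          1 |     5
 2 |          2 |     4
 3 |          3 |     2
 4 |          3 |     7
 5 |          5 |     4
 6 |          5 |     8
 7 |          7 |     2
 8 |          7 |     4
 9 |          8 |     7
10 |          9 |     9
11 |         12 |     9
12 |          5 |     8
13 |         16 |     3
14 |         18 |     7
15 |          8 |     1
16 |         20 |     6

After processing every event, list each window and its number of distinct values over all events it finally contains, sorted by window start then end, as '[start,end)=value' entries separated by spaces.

i=0 t=0 v=1: → [0,5); WM=-1
i=1 t=1 v=5: → [0,5); WM=0
i=2 t=2 v=4: → [0,5); WM=1
i=3 t=3 v=2: → [0,5); WM=2
i=4 t=3 v=7: → [0,5); WM=2
i=5 t=5 v=4: → [5,10); WM=4
i=6 t=5 v=8: → [5,10); WM=4
i=7 t=7 v=2: → [5,10); WM=6; [0,5) fires=5
i=8 t=7 v=4: → [5,10); WM=6
i=9 t=8 v=7: → [5,10); WM=7
i=10 t=9 v=9: → [5,10); WM=8
i=11 t=12 v=9: → [10,15); WM=11; [5,10) fires=5
i=12 t=5 v=8: DROP (t<11-0); WM=11
i=13 t=16 v=3: → [15,20); WM=15; [10,15) fires=1
i=14 t=18 v=7: → [15,20); WM=17
i=15 t=8 v=1: DROP (t<17-0); WM=17
i=16 t=20 v=6: → [20,25); WM=19

[0,5)=5 [5,10)=5 [10,15)=1 [15,20)=2 [20,25)=1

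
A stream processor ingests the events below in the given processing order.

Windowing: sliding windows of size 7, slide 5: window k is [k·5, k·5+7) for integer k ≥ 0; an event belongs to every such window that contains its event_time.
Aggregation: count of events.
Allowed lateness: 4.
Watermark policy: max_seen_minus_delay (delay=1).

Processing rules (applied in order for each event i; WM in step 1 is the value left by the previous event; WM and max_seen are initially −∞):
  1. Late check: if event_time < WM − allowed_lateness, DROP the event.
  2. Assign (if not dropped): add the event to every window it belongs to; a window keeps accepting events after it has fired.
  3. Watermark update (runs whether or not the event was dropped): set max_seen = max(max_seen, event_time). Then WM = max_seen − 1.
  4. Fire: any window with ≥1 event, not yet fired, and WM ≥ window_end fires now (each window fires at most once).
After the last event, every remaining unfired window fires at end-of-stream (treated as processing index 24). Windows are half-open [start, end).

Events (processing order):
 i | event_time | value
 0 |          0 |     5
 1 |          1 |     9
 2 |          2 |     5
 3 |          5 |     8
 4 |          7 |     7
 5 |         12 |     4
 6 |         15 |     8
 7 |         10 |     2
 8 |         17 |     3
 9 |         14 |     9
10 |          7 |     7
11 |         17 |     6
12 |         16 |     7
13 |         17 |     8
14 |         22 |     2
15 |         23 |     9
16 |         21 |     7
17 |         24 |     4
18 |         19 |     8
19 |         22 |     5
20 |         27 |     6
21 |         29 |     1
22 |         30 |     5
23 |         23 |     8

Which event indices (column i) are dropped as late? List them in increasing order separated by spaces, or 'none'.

i=0 t=0 v=5: → [0,7); WM=-1
i=1 t=1 v=9: → [0,7); WM=0
i=2 t=2 v=5: → [0,7); WM=1
i=3 t=5 v=8: → [5,12),[0,7); WM=4
i=4 t=7 v=7: → [5,12); WM=6
i=5 t=12 v=4: → [10,17); WM=11; [0,7) fires=4
i=6 t=15 v=8: → [15,22),[10,17); WM=14; [5,12) fires=2
i=7 t=10 v=2: → [10,17),[5,12); WM=14
i=8 t=17 v=3: → [15,22); WM=16
i=9 t=14 v=9: → [10,17); WM=16
i=10 t=7 v=7: DROP (t<16-4); WM=16
i=11 t=17 v=6: → [15,22); WM=16
i=12 t=16 v=7: → [15,22),[10,17); WM=16
i=13 t=17 v=8: → [15,22); WM=16
i=14 t=22 v=2: → [20,27); WM=21; [10,17) fires=5
i=15 t=23 v=9: → [20,27); WM=22; [15,22) fires=5
i=16 t=21 v=7: → [20,27),[15,22); WM=22
i=17 t=24 v=4: → [20,27); WM=23
i=18 t=19 v=8: → [15,22); WM=23
i=19 t=22 v=5: → [20,27); WM=23
i=20 t=27 v=6: → [25,32); WM=26
i=21 t=29 v=1: → [25,32); WM=28; [20,27) fires=5
i=22 t=30 v=5: → [30,37),[25,32); WM=29
i=23 t=23 v=8: DROP (t<29-4); WM=29

10 23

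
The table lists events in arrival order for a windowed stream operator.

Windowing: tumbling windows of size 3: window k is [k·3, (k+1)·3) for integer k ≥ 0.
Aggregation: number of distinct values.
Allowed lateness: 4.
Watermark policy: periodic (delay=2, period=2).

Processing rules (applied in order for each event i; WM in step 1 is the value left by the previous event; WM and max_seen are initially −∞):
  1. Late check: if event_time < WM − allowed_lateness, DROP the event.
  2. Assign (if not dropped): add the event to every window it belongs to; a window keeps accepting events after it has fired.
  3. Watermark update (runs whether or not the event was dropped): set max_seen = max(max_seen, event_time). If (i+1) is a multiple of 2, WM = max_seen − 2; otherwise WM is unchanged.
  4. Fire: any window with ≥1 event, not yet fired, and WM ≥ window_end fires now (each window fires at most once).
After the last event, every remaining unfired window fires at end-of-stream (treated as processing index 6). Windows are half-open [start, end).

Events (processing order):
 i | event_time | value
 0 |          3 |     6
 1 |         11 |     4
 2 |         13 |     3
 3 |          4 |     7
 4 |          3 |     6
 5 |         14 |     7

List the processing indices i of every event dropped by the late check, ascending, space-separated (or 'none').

i=0 t=3 v=6: → [3,6); WM=−∞
i=1 t=11 v=4: → [9,12); WM=9; [3,6) fires=1
i=2 t=13 v=3: → [12,15); WM=9
i=3 t=4 v=7: DROP (t<9-4); WM=11
i=4 t=3 v=6: DROP (t<11-4); WM=11
i=5 t=14 v=7: → [12,15); WM=12; [9,12) fires=1

3 4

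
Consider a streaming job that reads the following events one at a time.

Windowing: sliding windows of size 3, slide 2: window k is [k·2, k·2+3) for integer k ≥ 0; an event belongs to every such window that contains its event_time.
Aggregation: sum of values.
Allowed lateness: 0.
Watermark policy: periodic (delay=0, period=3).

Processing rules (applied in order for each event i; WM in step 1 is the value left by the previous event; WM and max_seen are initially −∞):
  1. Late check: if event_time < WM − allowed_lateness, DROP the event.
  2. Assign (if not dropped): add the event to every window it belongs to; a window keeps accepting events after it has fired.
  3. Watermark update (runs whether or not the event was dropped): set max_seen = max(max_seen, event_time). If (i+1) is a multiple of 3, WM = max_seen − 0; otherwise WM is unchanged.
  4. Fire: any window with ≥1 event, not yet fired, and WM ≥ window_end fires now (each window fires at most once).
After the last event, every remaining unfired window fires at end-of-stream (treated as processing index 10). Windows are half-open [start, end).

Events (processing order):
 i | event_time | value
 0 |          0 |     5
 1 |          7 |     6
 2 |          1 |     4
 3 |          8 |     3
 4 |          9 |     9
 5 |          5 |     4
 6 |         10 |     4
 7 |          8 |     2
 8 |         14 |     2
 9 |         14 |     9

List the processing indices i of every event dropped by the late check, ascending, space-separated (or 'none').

5 7

i=0 t=0 v=5: → [0,3); WM=−∞
i=1 t=7 v=6: → [6,9); WM=−∞
i=2 t=1 v=4: → [0,3); WM=7; [0,3) fires=9
i=3 t=8 v=3: → [8,11),[6,9); WM=7
i=4 t=9 v=9: → [8,11); WM=7
i=5 t=5 v=4: DROP (t<7-0); WM=9; [6,9) fires=9
i=6 t=10 v=4: → [10,13),[8,11); WM=9
i=7 t=8 v=2: DROP (t<9-0); WM=9
i=8 t=14 v=2: → [14,17),[12,15); WM=14; [8,11) fires=16 [10,13) fires=4
i=9 t=14 v=9: → [14,17),[12,15); WM=14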